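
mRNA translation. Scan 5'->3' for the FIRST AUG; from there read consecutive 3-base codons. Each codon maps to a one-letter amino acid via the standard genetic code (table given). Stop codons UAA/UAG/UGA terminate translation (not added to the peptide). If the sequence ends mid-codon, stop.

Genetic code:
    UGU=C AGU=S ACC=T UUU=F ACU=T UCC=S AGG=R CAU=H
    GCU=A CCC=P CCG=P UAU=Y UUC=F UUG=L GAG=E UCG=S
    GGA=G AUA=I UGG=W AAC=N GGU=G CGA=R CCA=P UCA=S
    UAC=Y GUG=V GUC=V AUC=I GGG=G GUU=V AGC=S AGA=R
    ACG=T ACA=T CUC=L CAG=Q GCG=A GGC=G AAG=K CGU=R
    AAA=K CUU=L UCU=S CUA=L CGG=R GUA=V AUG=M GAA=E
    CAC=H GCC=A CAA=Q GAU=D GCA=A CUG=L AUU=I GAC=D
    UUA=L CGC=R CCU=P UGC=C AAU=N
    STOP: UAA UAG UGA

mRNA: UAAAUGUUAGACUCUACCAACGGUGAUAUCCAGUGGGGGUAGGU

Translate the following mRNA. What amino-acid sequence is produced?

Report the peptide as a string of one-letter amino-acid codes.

start AUG at pos 3
pos 3: AUG -> M; peptide=M
pos 6: UUA -> L; peptide=ML
pos 9: GAC -> D; peptide=MLD
pos 12: UCU -> S; peptide=MLDS
pos 15: ACC -> T; peptide=MLDST
pos 18: AAC -> N; peptide=MLDSTN
pos 21: GGU -> G; peptide=MLDSTNG
pos 24: GAU -> D; peptide=MLDSTNGD
pos 27: AUC -> I; peptide=MLDSTNGDI
pos 30: CAG -> Q; peptide=MLDSTNGDIQ
pos 33: UGG -> W; peptide=MLDSTNGDIQW
pos 36: GGG -> G; peptide=MLDSTNGDIQWG
pos 39: UAG -> STOP

Answer: MLDSTNGDIQWG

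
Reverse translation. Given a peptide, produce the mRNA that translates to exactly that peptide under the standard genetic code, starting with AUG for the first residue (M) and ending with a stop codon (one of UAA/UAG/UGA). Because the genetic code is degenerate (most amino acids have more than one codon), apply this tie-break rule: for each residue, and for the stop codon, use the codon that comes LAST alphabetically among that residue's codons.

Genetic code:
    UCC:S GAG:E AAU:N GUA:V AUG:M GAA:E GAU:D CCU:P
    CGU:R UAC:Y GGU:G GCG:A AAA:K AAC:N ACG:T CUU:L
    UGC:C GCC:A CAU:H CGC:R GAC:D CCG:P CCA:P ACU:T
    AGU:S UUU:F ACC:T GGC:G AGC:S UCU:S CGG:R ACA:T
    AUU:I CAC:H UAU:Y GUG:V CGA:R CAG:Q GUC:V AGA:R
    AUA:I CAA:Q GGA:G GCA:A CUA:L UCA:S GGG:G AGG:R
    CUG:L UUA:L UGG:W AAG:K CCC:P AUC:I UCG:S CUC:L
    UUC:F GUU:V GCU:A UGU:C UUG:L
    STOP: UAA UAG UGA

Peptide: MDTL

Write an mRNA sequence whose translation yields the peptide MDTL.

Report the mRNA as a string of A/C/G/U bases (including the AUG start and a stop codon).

Answer: mRNA: AUGGAUACUUUGUGA

Derivation:
residue 1: M -> AUG (start codon)
residue 2: D codons sorted = GAC,GAU -> pick last = GAU
residue 3: T codons sorted = ACA,ACC,ACG,ACU -> pick last = ACU
residue 4: L codons sorted = CUA,CUC,CUG,CUU,UUA,UUG -> pick last = UUG
terminator: stop codons sorted = UAA,UAG,UGA -> pick last = UGA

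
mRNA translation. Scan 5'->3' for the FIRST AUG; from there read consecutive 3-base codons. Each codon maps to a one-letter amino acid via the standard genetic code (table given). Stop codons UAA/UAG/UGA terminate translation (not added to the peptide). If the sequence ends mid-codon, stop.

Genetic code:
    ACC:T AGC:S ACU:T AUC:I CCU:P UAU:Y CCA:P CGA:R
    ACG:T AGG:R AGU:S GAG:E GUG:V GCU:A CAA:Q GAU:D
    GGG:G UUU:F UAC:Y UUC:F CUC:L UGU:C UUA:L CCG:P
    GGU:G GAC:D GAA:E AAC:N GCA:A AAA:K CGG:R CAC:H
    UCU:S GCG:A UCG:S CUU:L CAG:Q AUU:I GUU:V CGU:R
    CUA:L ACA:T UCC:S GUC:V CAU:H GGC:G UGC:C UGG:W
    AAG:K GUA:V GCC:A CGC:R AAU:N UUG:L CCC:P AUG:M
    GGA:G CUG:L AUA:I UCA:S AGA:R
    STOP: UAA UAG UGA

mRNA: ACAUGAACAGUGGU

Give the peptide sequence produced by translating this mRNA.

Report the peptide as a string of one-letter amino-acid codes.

start AUG at pos 2
pos 2: AUG -> M; peptide=M
pos 5: AAC -> N; peptide=MN
pos 8: AGU -> S; peptide=MNS
pos 11: GGU -> G; peptide=MNSG
pos 14: only 0 nt remain (<3), stop (end of mRNA)

Answer: MNSG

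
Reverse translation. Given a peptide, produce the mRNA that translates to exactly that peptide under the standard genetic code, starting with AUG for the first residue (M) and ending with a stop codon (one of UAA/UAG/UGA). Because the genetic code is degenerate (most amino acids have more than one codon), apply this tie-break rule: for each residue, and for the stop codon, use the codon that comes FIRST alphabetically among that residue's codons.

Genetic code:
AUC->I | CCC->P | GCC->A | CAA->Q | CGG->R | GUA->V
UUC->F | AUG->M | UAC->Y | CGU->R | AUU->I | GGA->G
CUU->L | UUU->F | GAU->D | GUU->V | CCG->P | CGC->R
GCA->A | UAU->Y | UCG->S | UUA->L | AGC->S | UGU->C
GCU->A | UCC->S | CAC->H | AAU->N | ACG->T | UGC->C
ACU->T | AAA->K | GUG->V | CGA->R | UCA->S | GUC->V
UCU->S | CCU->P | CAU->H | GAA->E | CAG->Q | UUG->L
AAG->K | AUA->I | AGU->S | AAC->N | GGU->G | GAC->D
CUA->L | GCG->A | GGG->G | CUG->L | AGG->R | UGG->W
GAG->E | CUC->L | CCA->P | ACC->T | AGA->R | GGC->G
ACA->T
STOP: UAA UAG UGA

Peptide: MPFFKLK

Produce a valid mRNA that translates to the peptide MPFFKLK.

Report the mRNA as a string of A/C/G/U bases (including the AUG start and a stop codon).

residue 1: M -> AUG (start codon)
residue 2: P codons sorted = CCA,CCC,CCG,CCU -> pick first = CCA
residue 3: F codons sorted = UUC,UUU -> pick first = UUC
residue 4: F codons sorted = UUC,UUU -> pick first = UUC
residue 5: K codons sorted = AAA,AAG -> pick first = AAA
residue 6: L codons sorted = CUA,CUC,CUG,CUU,UUA,UUG -> pick first = CUA
residue 7: K codons sorted = AAA,AAG -> pick first = AAA
terminator: stop codons sorted = UAA,UAG,UGA -> pick first = UAA

Answer: mRNA: AUGCCAUUCUUCAAACUAAAAUAA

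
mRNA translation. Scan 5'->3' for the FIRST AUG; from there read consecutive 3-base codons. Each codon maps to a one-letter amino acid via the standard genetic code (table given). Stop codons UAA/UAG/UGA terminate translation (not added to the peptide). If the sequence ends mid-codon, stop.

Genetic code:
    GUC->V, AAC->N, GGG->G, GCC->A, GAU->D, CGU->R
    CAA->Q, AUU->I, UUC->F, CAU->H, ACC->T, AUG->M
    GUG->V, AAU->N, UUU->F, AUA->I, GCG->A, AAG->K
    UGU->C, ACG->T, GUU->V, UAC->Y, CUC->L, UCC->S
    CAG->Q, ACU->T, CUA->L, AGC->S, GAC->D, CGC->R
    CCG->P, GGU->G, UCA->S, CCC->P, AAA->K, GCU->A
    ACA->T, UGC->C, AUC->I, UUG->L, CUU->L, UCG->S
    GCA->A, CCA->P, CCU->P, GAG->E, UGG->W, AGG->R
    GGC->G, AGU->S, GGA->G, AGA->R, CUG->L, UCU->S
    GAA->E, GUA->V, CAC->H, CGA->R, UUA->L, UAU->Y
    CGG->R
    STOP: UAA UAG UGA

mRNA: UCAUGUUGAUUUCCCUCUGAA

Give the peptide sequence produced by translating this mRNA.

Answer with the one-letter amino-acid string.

Answer: MLISL

Derivation:
start AUG at pos 2
pos 2: AUG -> M; peptide=M
pos 5: UUG -> L; peptide=ML
pos 8: AUU -> I; peptide=MLI
pos 11: UCC -> S; peptide=MLIS
pos 14: CUC -> L; peptide=MLISL
pos 17: UGA -> STOP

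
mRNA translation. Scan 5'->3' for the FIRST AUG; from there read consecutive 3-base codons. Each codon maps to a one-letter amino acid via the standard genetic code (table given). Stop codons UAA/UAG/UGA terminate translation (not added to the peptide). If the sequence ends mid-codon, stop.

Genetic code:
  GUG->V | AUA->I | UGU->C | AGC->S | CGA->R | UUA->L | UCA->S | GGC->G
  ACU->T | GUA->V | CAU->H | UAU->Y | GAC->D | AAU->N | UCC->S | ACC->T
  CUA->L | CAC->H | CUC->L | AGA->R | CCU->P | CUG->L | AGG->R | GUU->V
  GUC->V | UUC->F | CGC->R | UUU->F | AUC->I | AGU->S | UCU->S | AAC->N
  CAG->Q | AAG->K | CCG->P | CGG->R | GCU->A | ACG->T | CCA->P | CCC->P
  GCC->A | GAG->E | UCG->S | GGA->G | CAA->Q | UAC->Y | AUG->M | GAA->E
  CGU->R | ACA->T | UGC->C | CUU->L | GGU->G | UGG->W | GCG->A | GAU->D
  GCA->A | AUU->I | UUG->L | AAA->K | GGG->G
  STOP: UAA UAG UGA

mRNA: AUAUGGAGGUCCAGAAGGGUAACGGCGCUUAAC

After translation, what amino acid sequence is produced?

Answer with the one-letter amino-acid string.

Answer: MEVQKGNGA

Derivation:
start AUG at pos 2
pos 2: AUG -> M; peptide=M
pos 5: GAG -> E; peptide=ME
pos 8: GUC -> V; peptide=MEV
pos 11: CAG -> Q; peptide=MEVQ
pos 14: AAG -> K; peptide=MEVQK
pos 17: GGU -> G; peptide=MEVQKG
pos 20: AAC -> N; peptide=MEVQKGN
pos 23: GGC -> G; peptide=MEVQKGNG
pos 26: GCU -> A; peptide=MEVQKGNGA
pos 29: UAA -> STOP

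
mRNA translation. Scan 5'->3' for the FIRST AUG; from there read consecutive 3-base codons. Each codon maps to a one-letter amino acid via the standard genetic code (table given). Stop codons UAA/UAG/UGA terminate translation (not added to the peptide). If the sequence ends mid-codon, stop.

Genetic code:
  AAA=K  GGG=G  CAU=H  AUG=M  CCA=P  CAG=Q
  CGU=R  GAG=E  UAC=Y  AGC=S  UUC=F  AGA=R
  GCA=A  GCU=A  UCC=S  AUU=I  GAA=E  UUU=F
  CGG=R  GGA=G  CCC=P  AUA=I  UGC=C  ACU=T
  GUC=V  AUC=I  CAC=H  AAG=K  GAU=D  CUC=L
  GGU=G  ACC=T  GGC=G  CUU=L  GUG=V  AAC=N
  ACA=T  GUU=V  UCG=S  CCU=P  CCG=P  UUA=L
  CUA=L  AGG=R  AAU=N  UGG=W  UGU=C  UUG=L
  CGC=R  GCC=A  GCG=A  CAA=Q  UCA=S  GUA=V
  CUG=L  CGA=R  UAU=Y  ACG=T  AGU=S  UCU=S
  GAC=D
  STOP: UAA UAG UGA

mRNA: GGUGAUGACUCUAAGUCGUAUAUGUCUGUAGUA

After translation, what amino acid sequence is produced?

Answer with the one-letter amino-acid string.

start AUG at pos 4
pos 4: AUG -> M; peptide=M
pos 7: ACU -> T; peptide=MT
pos 10: CUA -> L; peptide=MTL
pos 13: AGU -> S; peptide=MTLS
pos 16: CGU -> R; peptide=MTLSR
pos 19: AUA -> I; peptide=MTLSRI
pos 22: UGU -> C; peptide=MTLSRIC
pos 25: CUG -> L; peptide=MTLSRICL
pos 28: UAG -> STOP

Answer: MTLSRICL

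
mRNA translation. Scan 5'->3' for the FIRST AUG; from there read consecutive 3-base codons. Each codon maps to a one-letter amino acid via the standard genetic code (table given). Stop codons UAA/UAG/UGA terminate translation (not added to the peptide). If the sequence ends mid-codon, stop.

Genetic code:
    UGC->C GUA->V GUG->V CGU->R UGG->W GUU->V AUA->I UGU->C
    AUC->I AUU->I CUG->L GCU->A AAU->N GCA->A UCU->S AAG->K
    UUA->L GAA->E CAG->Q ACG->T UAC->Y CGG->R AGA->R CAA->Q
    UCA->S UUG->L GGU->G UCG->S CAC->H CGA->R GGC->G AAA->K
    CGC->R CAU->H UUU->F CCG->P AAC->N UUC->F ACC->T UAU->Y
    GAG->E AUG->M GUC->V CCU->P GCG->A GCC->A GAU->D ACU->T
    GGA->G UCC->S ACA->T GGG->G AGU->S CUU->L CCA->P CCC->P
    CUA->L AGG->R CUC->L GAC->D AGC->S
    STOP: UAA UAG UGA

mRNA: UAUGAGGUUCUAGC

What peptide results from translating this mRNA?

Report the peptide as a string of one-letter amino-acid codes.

start AUG at pos 1
pos 1: AUG -> M; peptide=M
pos 4: AGG -> R; peptide=MR
pos 7: UUC -> F; peptide=MRF
pos 10: UAG -> STOP

Answer: MRF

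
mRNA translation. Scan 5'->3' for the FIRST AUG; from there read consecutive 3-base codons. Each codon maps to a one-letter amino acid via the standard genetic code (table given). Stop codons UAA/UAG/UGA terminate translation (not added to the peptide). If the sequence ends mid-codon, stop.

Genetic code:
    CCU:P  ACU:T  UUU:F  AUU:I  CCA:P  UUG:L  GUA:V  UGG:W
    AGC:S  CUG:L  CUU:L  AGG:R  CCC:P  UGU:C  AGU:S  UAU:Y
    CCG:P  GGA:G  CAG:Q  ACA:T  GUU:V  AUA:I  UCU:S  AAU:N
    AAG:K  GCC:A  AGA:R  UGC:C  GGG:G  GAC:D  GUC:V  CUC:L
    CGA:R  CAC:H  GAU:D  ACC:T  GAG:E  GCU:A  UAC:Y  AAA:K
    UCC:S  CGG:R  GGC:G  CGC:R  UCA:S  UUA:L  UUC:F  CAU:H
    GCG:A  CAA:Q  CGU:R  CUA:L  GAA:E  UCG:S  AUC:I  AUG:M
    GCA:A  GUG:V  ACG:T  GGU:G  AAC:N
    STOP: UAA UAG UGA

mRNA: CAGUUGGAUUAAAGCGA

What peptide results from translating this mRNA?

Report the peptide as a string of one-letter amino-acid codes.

Answer: (empty: no AUG start codon)

Derivation:
no AUG start codon found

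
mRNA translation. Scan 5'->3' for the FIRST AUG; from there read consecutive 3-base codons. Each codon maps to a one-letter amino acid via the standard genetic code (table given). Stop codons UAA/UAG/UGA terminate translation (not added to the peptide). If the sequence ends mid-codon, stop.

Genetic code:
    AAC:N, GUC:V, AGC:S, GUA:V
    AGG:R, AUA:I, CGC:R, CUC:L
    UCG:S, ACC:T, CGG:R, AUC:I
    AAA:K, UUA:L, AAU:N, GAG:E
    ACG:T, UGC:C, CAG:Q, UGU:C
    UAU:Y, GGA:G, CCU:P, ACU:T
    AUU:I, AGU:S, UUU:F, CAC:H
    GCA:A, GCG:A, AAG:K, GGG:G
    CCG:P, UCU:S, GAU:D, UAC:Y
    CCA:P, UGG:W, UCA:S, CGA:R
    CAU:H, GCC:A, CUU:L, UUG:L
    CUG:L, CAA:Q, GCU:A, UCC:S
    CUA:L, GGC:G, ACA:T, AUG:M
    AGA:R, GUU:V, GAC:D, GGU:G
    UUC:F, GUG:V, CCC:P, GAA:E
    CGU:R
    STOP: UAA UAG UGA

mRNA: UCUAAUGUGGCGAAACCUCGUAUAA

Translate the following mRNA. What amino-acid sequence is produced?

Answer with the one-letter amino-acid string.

start AUG at pos 4
pos 4: AUG -> M; peptide=M
pos 7: UGG -> W; peptide=MW
pos 10: CGA -> R; peptide=MWR
pos 13: AAC -> N; peptide=MWRN
pos 16: CUC -> L; peptide=MWRNL
pos 19: GUA -> V; peptide=MWRNLV
pos 22: UAA -> STOP

Answer: MWRNLV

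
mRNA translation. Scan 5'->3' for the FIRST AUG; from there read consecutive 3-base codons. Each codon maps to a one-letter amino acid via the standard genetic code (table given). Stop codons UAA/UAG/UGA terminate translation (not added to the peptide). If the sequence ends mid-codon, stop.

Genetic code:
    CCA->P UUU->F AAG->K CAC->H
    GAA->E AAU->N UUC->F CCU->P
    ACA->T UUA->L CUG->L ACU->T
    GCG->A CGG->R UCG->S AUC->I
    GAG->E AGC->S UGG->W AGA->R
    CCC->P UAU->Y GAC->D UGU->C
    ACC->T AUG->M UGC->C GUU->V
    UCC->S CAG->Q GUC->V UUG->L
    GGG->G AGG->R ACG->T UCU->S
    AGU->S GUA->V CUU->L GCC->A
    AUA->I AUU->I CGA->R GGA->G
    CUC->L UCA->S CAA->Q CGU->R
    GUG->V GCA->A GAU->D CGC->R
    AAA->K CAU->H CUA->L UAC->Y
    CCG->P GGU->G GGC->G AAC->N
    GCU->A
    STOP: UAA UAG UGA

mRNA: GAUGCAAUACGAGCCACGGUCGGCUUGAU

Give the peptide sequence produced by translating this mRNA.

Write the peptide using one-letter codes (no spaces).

start AUG at pos 1
pos 1: AUG -> M; peptide=M
pos 4: CAA -> Q; peptide=MQ
pos 7: UAC -> Y; peptide=MQY
pos 10: GAG -> E; peptide=MQYE
pos 13: CCA -> P; peptide=MQYEP
pos 16: CGG -> R; peptide=MQYEPR
pos 19: UCG -> S; peptide=MQYEPRS
pos 22: GCU -> A; peptide=MQYEPRSA
pos 25: UGA -> STOP

Answer: MQYEPRSA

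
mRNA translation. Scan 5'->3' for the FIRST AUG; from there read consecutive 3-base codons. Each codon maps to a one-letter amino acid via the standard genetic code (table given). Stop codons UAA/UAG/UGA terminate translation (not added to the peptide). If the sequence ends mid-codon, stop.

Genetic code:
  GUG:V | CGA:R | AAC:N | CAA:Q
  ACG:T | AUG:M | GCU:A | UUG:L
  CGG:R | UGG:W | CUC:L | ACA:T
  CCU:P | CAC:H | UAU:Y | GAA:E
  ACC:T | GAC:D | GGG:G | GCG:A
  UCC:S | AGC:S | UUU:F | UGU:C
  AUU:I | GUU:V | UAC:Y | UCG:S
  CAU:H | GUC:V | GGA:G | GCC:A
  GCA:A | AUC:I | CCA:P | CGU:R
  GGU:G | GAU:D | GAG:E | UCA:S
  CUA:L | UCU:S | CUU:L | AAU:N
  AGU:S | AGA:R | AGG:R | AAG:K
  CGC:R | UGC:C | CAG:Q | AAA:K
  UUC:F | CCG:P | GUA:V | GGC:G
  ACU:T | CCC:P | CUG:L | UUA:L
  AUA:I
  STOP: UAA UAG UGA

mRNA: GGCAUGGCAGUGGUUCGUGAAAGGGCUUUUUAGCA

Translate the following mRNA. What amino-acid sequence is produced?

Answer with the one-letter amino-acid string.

Answer: MAVVRERAF

Derivation:
start AUG at pos 3
pos 3: AUG -> M; peptide=M
pos 6: GCA -> A; peptide=MA
pos 9: GUG -> V; peptide=MAV
pos 12: GUU -> V; peptide=MAVV
pos 15: CGU -> R; peptide=MAVVR
pos 18: GAA -> E; peptide=MAVVRE
pos 21: AGG -> R; peptide=MAVVRER
pos 24: GCU -> A; peptide=MAVVRERA
pos 27: UUU -> F; peptide=MAVVRERAF
pos 30: UAG -> STOP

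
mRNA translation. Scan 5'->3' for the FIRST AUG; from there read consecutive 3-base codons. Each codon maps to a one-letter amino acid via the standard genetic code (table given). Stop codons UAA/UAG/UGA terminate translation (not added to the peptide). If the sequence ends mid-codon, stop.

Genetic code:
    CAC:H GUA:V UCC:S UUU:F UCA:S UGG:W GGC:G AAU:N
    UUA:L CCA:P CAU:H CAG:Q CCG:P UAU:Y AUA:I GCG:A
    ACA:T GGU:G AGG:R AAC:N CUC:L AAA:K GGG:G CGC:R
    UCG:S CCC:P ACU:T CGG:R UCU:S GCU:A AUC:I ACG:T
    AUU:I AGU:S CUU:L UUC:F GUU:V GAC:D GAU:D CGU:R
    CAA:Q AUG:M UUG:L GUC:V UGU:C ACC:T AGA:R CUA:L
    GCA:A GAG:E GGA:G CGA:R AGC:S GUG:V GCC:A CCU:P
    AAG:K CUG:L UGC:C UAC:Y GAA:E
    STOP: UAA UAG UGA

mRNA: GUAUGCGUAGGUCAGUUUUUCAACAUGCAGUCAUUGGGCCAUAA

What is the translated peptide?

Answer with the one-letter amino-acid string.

start AUG at pos 2
pos 2: AUG -> M; peptide=M
pos 5: CGU -> R; peptide=MR
pos 8: AGG -> R; peptide=MRR
pos 11: UCA -> S; peptide=MRRS
pos 14: GUU -> V; peptide=MRRSV
pos 17: UUU -> F; peptide=MRRSVF
pos 20: CAA -> Q; peptide=MRRSVFQ
pos 23: CAU -> H; peptide=MRRSVFQH
pos 26: GCA -> A; peptide=MRRSVFQHA
pos 29: GUC -> V; peptide=MRRSVFQHAV
pos 32: AUU -> I; peptide=MRRSVFQHAVI
pos 35: GGG -> G; peptide=MRRSVFQHAVIG
pos 38: CCA -> P; peptide=MRRSVFQHAVIGP
pos 41: UAA -> STOP

Answer: MRRSVFQHAVIGP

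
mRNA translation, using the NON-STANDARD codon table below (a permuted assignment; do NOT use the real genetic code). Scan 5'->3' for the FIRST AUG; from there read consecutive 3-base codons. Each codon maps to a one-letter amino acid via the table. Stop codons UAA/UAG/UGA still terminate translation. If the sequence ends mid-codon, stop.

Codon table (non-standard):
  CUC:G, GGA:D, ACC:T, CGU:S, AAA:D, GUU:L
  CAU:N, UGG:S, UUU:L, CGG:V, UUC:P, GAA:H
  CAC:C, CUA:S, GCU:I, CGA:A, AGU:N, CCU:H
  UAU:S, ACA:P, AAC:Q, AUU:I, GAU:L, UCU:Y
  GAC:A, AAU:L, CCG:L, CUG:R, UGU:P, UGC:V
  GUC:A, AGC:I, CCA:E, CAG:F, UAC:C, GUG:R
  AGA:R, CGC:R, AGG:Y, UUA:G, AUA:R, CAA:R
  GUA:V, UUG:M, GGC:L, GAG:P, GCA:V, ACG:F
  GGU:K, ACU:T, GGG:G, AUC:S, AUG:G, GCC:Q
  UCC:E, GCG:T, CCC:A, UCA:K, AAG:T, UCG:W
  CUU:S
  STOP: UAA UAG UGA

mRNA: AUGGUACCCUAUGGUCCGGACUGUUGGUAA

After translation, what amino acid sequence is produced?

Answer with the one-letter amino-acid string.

start AUG at pos 0
pos 0: AUG -> G; peptide=G
pos 3: GUA -> V; peptide=GV
pos 6: CCC -> A; peptide=GVA
pos 9: UAU -> S; peptide=GVAS
pos 12: GGU -> K; peptide=GVASK
pos 15: CCG -> L; peptide=GVASKL
pos 18: GAC -> A; peptide=GVASKLA
pos 21: UGU -> P; peptide=GVASKLAP
pos 24: UGG -> S; peptide=GVASKLAPS
pos 27: UAA -> STOP

Answer: GVASKLAPS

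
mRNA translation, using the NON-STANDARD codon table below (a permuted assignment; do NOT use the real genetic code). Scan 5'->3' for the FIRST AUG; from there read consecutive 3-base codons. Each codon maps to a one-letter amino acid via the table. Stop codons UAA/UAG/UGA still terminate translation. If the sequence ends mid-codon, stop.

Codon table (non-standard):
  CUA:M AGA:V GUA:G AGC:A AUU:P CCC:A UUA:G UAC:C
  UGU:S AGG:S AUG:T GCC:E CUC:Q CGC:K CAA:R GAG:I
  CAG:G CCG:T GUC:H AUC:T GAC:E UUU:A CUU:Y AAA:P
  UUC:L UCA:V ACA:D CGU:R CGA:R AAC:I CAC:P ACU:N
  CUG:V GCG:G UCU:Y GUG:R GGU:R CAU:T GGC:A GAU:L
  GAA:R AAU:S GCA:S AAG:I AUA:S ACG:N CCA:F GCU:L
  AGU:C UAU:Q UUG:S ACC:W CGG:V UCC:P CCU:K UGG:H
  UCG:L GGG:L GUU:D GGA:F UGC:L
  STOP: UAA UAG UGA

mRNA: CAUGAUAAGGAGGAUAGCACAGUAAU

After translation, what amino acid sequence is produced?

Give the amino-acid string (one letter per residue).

start AUG at pos 1
pos 1: AUG -> T; peptide=T
pos 4: AUA -> S; peptide=TS
pos 7: AGG -> S; peptide=TSS
pos 10: AGG -> S; peptide=TSSS
pos 13: AUA -> S; peptide=TSSSS
pos 16: GCA -> S; peptide=TSSSSS
pos 19: CAG -> G; peptide=TSSSSSG
pos 22: UAA -> STOP

Answer: TSSSSSG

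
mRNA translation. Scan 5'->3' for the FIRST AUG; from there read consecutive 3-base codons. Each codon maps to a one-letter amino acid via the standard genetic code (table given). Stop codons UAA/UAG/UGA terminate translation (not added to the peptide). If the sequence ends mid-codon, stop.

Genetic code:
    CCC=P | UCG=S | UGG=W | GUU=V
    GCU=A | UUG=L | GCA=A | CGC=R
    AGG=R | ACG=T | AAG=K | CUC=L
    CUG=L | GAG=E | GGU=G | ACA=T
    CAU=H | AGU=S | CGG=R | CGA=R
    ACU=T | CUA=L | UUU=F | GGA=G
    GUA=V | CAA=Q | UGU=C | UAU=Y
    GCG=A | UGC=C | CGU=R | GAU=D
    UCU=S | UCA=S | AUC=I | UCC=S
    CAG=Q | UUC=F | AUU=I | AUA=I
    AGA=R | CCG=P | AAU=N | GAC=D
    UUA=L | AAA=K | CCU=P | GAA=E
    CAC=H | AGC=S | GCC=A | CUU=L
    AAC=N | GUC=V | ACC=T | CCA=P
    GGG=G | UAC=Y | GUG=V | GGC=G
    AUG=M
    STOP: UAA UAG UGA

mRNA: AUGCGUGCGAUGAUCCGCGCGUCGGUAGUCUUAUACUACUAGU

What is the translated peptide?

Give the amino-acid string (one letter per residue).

start AUG at pos 0
pos 0: AUG -> M; peptide=M
pos 3: CGU -> R; peptide=MR
pos 6: GCG -> A; peptide=MRA
pos 9: AUG -> M; peptide=MRAM
pos 12: AUC -> I; peptide=MRAMI
pos 15: CGC -> R; peptide=MRAMIR
pos 18: GCG -> A; peptide=MRAMIRA
pos 21: UCG -> S; peptide=MRAMIRAS
pos 24: GUA -> V; peptide=MRAMIRASV
pos 27: GUC -> V; peptide=MRAMIRASVV
pos 30: UUA -> L; peptide=MRAMIRASVVL
pos 33: UAC -> Y; peptide=MRAMIRASVVLY
pos 36: UAC -> Y; peptide=MRAMIRASVVLYY
pos 39: UAG -> STOP

Answer: MRAMIRASVVLYY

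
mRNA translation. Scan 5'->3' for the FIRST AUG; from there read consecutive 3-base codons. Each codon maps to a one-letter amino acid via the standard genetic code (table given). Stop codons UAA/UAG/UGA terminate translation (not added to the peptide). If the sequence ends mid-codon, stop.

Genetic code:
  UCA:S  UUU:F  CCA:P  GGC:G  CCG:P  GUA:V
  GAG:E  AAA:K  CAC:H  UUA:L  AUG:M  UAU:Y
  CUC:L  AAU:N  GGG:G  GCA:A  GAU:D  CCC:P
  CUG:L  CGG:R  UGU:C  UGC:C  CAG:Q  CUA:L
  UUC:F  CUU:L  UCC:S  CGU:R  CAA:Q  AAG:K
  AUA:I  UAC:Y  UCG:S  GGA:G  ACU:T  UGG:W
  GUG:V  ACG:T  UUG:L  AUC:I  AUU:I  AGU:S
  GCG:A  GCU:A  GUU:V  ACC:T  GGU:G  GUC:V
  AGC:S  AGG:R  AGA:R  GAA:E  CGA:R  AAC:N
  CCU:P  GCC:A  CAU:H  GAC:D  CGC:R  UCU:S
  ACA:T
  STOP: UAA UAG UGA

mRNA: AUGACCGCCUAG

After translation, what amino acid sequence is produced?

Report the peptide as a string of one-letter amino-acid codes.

Answer: MTA

Derivation:
start AUG at pos 0
pos 0: AUG -> M; peptide=M
pos 3: ACC -> T; peptide=MT
pos 6: GCC -> A; peptide=MTA
pos 9: UAG -> STOP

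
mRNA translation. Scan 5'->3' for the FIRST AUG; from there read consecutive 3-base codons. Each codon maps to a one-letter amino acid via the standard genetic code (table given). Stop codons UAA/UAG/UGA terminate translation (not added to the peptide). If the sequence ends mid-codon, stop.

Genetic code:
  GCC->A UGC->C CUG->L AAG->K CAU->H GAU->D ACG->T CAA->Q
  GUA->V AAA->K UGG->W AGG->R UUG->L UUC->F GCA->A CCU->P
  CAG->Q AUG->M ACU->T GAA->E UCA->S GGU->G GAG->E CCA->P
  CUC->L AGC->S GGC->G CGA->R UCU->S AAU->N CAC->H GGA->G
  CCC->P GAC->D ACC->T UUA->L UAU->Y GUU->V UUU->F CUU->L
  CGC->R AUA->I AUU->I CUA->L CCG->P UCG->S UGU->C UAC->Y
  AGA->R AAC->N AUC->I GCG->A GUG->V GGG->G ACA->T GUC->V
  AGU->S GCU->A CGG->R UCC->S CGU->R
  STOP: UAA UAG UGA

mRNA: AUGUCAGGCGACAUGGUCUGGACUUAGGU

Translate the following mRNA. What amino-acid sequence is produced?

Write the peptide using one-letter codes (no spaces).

start AUG at pos 0
pos 0: AUG -> M; peptide=M
pos 3: UCA -> S; peptide=MS
pos 6: GGC -> G; peptide=MSG
pos 9: GAC -> D; peptide=MSGD
pos 12: AUG -> M; peptide=MSGDM
pos 15: GUC -> V; peptide=MSGDMV
pos 18: UGG -> W; peptide=MSGDMVW
pos 21: ACU -> T; peptide=MSGDMVWT
pos 24: UAG -> STOP

Answer: MSGDMVWT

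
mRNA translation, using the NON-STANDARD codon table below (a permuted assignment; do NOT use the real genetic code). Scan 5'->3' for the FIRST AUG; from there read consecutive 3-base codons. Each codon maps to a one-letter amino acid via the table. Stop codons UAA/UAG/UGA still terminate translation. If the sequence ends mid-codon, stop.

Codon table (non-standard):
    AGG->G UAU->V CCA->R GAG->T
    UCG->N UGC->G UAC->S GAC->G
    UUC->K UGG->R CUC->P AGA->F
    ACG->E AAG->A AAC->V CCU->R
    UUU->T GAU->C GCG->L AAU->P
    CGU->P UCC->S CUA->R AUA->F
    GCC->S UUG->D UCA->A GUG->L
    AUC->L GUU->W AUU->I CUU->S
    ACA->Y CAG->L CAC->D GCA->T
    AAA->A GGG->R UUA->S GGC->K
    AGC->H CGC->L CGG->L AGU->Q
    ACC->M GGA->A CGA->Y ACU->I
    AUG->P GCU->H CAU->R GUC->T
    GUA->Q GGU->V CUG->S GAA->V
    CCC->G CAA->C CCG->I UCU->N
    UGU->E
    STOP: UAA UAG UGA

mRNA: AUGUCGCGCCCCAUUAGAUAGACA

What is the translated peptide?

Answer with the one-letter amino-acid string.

start AUG at pos 0
pos 0: AUG -> P; peptide=P
pos 3: UCG -> N; peptide=PN
pos 6: CGC -> L; peptide=PNL
pos 9: CCC -> G; peptide=PNLG
pos 12: AUU -> I; peptide=PNLGI
pos 15: AGA -> F; peptide=PNLGIF
pos 18: UAG -> STOP

Answer: PNLGIF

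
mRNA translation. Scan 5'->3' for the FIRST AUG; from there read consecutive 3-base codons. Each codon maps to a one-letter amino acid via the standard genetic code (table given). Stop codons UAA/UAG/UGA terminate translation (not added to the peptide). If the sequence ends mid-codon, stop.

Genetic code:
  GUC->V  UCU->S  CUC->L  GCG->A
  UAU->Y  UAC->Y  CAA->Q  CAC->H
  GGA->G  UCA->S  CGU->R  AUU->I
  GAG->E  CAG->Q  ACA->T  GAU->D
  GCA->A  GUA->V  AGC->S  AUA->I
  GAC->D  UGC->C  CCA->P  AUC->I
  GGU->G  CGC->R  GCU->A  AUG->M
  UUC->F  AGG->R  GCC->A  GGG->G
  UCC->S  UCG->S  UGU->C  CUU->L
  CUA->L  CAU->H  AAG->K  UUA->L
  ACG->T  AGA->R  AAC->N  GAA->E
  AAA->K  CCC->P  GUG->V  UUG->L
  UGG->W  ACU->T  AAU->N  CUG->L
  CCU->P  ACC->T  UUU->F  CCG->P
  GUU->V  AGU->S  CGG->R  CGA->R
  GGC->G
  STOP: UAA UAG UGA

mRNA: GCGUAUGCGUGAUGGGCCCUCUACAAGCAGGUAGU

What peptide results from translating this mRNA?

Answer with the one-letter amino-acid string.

start AUG at pos 4
pos 4: AUG -> M; peptide=M
pos 7: CGU -> R; peptide=MR
pos 10: GAU -> D; peptide=MRD
pos 13: GGG -> G; peptide=MRDG
pos 16: CCC -> P; peptide=MRDGP
pos 19: UCU -> S; peptide=MRDGPS
pos 22: ACA -> T; peptide=MRDGPST
pos 25: AGC -> S; peptide=MRDGPSTS
pos 28: AGG -> R; peptide=MRDGPSTSR
pos 31: UAG -> STOP

Answer: MRDGPSTSR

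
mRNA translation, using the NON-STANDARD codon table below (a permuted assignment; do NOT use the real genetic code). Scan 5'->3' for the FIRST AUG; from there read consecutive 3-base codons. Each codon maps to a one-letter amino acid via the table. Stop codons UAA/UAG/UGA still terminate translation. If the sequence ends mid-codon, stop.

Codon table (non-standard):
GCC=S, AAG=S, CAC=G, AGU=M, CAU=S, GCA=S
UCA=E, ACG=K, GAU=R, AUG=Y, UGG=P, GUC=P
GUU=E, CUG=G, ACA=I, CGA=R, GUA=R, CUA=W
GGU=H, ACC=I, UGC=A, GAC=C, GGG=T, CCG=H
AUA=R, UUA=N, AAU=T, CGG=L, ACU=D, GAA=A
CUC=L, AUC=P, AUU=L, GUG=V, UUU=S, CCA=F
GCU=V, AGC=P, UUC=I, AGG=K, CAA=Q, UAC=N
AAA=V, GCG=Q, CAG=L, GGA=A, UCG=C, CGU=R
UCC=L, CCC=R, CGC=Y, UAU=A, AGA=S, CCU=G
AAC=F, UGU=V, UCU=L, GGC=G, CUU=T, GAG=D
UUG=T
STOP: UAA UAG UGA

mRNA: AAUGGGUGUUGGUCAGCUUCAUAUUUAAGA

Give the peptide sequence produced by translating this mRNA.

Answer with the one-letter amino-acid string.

Answer: YHEHLTSL

Derivation:
start AUG at pos 1
pos 1: AUG -> Y; peptide=Y
pos 4: GGU -> H; peptide=YH
pos 7: GUU -> E; peptide=YHE
pos 10: GGU -> H; peptide=YHEH
pos 13: CAG -> L; peptide=YHEHL
pos 16: CUU -> T; peptide=YHEHLT
pos 19: CAU -> S; peptide=YHEHLTS
pos 22: AUU -> L; peptide=YHEHLTSL
pos 25: UAA -> STOP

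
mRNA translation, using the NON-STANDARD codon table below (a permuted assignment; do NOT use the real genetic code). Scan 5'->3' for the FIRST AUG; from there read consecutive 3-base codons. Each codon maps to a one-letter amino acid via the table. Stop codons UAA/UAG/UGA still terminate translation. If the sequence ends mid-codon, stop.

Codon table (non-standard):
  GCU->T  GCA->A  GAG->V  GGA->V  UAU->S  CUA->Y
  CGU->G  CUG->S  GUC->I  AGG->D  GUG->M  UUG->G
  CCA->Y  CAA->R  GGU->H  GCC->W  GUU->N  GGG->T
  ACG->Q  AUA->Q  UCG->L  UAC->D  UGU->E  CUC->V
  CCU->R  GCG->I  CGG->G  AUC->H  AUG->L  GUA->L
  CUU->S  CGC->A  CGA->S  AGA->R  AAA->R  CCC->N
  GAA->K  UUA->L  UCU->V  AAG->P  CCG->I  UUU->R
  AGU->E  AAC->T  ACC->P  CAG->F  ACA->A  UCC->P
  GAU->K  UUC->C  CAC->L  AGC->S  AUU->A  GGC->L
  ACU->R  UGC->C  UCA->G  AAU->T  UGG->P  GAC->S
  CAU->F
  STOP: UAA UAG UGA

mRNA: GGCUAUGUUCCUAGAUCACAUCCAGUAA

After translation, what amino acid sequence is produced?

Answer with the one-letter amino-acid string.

Answer: LCYKLHF

Derivation:
start AUG at pos 4
pos 4: AUG -> L; peptide=L
pos 7: UUC -> C; peptide=LC
pos 10: CUA -> Y; peptide=LCY
pos 13: GAU -> K; peptide=LCYK
pos 16: CAC -> L; peptide=LCYKL
pos 19: AUC -> H; peptide=LCYKLH
pos 22: CAG -> F; peptide=LCYKLHF
pos 25: UAA -> STOP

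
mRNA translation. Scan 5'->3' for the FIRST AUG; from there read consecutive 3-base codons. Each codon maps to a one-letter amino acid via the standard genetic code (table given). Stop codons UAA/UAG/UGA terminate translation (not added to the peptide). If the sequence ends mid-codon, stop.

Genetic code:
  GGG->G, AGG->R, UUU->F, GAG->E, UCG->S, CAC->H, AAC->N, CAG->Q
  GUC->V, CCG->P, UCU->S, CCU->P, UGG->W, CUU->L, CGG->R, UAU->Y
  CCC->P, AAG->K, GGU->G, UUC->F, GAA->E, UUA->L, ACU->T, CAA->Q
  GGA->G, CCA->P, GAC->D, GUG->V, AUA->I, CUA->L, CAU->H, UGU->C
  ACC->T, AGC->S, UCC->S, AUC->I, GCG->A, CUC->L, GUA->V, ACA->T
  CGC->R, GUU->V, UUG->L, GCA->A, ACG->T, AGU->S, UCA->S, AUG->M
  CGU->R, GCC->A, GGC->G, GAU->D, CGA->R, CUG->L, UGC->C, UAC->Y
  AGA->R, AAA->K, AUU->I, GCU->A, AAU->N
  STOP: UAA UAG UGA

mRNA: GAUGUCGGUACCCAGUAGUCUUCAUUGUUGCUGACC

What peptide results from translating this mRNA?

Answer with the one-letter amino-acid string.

start AUG at pos 1
pos 1: AUG -> M; peptide=M
pos 4: UCG -> S; peptide=MS
pos 7: GUA -> V; peptide=MSV
pos 10: CCC -> P; peptide=MSVP
pos 13: AGU -> S; peptide=MSVPS
pos 16: AGU -> S; peptide=MSVPSS
pos 19: CUU -> L; peptide=MSVPSSL
pos 22: CAU -> H; peptide=MSVPSSLH
pos 25: UGU -> C; peptide=MSVPSSLHC
pos 28: UGC -> C; peptide=MSVPSSLHCC
pos 31: UGA -> STOP

Answer: MSVPSSLHCC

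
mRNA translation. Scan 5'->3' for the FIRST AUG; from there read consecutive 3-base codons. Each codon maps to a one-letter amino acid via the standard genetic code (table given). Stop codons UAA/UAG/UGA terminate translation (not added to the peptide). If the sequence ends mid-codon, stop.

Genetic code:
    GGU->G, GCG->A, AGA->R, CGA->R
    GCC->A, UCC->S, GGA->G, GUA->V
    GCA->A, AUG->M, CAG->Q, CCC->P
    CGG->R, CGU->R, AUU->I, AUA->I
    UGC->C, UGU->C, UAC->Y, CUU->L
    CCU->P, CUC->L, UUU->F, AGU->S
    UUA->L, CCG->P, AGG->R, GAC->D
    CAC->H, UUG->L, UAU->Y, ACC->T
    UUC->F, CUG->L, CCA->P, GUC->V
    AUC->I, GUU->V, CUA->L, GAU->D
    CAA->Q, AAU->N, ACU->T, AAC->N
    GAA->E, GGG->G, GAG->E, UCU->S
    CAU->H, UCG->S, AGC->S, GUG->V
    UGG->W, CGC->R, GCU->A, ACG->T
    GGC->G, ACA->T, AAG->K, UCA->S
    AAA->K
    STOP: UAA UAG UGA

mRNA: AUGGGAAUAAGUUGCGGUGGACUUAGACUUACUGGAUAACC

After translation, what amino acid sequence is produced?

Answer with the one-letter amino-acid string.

Answer: MGISCGGLRLTG

Derivation:
start AUG at pos 0
pos 0: AUG -> M; peptide=M
pos 3: GGA -> G; peptide=MG
pos 6: AUA -> I; peptide=MGI
pos 9: AGU -> S; peptide=MGIS
pos 12: UGC -> C; peptide=MGISC
pos 15: GGU -> G; peptide=MGISCG
pos 18: GGA -> G; peptide=MGISCGG
pos 21: CUU -> L; peptide=MGISCGGL
pos 24: AGA -> R; peptide=MGISCGGLR
pos 27: CUU -> L; peptide=MGISCGGLRL
pos 30: ACU -> T; peptide=MGISCGGLRLT
pos 33: GGA -> G; peptide=MGISCGGLRLTG
pos 36: UAA -> STOP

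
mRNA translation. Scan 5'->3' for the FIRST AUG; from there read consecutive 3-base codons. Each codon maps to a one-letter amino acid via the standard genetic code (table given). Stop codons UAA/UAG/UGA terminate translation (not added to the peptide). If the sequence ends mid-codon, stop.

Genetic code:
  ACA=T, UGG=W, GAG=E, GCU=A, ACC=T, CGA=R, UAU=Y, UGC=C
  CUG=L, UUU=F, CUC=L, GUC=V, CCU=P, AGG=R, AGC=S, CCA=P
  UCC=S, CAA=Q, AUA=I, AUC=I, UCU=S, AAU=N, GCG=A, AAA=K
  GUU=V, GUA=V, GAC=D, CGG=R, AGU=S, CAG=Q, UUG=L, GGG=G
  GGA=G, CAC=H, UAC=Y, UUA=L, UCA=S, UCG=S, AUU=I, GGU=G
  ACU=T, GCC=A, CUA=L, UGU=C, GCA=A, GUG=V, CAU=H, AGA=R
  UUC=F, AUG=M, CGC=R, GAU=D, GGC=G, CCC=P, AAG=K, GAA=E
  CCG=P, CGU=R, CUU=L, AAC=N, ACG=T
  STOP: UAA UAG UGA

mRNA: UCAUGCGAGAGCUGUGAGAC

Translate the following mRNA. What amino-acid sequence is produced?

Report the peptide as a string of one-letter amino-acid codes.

Answer: MREL

Derivation:
start AUG at pos 2
pos 2: AUG -> M; peptide=M
pos 5: CGA -> R; peptide=MR
pos 8: GAG -> E; peptide=MRE
pos 11: CUG -> L; peptide=MREL
pos 14: UGA -> STOP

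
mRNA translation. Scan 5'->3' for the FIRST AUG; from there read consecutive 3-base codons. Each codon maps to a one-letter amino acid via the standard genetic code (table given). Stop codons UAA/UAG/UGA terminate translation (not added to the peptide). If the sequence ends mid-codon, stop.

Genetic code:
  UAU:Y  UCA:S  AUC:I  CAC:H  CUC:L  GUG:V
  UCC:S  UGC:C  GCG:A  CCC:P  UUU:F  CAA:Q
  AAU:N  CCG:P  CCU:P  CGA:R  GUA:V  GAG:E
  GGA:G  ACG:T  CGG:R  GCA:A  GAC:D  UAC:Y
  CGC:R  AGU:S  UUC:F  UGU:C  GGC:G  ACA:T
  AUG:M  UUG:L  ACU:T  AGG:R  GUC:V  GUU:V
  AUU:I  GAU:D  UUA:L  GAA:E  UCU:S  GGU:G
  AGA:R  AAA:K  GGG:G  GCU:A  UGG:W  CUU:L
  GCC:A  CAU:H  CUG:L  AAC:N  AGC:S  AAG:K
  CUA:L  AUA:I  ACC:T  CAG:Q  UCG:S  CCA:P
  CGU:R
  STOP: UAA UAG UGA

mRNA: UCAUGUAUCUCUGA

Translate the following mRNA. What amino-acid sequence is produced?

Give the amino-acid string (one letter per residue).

Answer: MYL

Derivation:
start AUG at pos 2
pos 2: AUG -> M; peptide=M
pos 5: UAU -> Y; peptide=MY
pos 8: CUC -> L; peptide=MYL
pos 11: UGA -> STOP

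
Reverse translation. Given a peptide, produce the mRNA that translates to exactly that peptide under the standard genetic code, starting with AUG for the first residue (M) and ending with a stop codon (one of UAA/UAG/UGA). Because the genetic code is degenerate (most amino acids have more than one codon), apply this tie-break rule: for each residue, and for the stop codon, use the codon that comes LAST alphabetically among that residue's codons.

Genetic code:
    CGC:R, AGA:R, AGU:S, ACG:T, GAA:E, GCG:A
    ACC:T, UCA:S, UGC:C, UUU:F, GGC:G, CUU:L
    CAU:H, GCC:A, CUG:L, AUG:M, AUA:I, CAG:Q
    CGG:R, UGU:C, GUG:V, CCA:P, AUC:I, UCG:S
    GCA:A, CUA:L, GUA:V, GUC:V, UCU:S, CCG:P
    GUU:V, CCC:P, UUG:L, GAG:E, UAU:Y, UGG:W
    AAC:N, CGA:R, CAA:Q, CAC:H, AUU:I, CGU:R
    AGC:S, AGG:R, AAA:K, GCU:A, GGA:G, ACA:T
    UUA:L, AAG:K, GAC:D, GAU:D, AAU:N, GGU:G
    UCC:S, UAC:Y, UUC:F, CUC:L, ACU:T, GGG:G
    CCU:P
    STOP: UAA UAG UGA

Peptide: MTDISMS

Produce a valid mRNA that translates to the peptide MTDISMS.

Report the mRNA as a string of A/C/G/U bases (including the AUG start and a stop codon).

Answer: mRNA: AUGACUGAUAUUUCUAUGUCUUGA

Derivation:
residue 1: M -> AUG (start codon)
residue 2: T codons sorted = ACA,ACC,ACG,ACU -> pick last = ACU
residue 3: D codons sorted = GAC,GAU -> pick last = GAU
residue 4: I codons sorted = AUA,AUC,AUU -> pick last = AUU
residue 5: S codons sorted = AGC,AGU,UCA,UCC,UCG,UCU -> pick last = UCU
residue 6: M -> AUG (only codon)
residue 7: S codons sorted = AGC,AGU,UCA,UCC,UCG,UCU -> pick last = UCU
terminator: stop codons sorted = UAA,UAG,UGA -> pick last = UGA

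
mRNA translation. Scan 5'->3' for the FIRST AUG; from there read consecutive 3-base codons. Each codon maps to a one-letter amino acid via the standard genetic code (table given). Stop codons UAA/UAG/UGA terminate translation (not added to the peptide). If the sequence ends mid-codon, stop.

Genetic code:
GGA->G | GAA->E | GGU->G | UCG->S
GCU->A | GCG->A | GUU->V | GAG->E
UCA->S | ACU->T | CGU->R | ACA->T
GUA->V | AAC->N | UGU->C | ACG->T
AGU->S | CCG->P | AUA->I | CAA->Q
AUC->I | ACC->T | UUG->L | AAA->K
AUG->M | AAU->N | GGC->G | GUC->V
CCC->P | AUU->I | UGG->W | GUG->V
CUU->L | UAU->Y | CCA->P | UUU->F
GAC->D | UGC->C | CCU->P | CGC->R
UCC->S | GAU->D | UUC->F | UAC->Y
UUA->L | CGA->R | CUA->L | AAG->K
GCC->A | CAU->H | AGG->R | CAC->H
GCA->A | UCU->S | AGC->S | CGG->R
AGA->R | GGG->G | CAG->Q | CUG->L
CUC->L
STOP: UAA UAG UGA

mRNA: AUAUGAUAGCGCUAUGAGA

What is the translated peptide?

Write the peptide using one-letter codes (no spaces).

Answer: MIAL

Derivation:
start AUG at pos 2
pos 2: AUG -> M; peptide=M
pos 5: AUA -> I; peptide=MI
pos 8: GCG -> A; peptide=MIA
pos 11: CUA -> L; peptide=MIAL
pos 14: UGA -> STOP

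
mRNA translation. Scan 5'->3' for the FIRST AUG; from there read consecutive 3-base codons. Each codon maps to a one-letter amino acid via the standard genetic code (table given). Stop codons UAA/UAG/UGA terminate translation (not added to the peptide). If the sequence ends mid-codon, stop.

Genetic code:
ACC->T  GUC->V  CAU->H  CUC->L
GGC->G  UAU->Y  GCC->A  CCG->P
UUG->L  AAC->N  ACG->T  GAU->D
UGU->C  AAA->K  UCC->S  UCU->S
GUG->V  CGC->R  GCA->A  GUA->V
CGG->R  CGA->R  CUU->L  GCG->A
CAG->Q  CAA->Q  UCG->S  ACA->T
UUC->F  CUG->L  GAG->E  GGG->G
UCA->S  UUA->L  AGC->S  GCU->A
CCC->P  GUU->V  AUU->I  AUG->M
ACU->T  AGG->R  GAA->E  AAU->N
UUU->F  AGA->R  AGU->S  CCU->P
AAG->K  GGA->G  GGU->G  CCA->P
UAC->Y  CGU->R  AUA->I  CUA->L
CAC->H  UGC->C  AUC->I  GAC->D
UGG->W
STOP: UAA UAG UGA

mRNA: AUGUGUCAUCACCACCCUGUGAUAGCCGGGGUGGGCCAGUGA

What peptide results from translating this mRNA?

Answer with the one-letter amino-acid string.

start AUG at pos 0
pos 0: AUG -> M; peptide=M
pos 3: UGU -> C; peptide=MC
pos 6: CAU -> H; peptide=MCH
pos 9: CAC -> H; peptide=MCHH
pos 12: CAC -> H; peptide=MCHHH
pos 15: CCU -> P; peptide=MCHHHP
pos 18: GUG -> V; peptide=MCHHHPV
pos 21: AUA -> I; peptide=MCHHHPVI
pos 24: GCC -> A; peptide=MCHHHPVIA
pos 27: GGG -> G; peptide=MCHHHPVIAG
pos 30: GUG -> V; peptide=MCHHHPVIAGV
pos 33: GGC -> G; peptide=MCHHHPVIAGVG
pos 36: CAG -> Q; peptide=MCHHHPVIAGVGQ
pos 39: UGA -> STOP

Answer: MCHHHPVIAGVGQ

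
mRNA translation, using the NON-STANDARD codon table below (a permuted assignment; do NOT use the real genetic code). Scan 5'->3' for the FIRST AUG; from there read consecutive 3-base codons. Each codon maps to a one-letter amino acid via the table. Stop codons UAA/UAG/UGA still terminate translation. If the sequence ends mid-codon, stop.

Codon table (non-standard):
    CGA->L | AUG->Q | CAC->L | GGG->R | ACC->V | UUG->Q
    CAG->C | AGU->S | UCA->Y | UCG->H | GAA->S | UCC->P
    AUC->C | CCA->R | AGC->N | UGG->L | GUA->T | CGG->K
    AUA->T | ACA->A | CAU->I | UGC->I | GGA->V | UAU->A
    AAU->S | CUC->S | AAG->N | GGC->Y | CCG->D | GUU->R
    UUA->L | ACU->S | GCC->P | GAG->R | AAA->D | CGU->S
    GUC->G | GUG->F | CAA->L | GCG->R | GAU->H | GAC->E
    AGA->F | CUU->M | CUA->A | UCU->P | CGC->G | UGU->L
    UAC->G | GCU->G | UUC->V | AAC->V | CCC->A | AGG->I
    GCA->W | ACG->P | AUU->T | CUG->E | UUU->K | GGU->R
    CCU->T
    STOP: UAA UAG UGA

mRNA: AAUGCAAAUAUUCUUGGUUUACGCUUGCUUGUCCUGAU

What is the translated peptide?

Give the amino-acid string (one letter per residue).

Answer: QLTVQRGGIQP

Derivation:
start AUG at pos 1
pos 1: AUG -> Q; peptide=Q
pos 4: CAA -> L; peptide=QL
pos 7: AUA -> T; peptide=QLT
pos 10: UUC -> V; peptide=QLTV
pos 13: UUG -> Q; peptide=QLTVQ
pos 16: GUU -> R; peptide=QLTVQR
pos 19: UAC -> G; peptide=QLTVQRG
pos 22: GCU -> G; peptide=QLTVQRGG
pos 25: UGC -> I; peptide=QLTVQRGGI
pos 28: UUG -> Q; peptide=QLTVQRGGIQ
pos 31: UCC -> P; peptide=QLTVQRGGIQP
pos 34: UGA -> STOP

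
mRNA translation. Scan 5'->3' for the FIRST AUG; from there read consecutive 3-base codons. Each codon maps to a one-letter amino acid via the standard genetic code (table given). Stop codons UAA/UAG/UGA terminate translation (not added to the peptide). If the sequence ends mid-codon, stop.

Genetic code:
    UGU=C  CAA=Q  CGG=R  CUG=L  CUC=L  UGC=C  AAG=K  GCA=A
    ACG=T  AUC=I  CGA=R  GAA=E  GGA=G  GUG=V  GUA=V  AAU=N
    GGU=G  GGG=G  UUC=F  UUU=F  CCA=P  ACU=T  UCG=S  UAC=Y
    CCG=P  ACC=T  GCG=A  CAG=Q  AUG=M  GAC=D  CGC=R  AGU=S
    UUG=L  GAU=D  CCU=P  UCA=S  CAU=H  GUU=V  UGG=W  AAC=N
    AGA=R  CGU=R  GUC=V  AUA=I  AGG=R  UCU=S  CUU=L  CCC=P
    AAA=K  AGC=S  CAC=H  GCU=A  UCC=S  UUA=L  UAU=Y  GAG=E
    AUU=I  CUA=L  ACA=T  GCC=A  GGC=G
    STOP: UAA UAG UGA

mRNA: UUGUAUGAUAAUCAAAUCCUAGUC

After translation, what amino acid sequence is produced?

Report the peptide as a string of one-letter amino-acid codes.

Answer: MIIKS

Derivation:
start AUG at pos 4
pos 4: AUG -> M; peptide=M
pos 7: AUA -> I; peptide=MI
pos 10: AUC -> I; peptide=MII
pos 13: AAA -> K; peptide=MIIK
pos 16: UCC -> S; peptide=MIIKS
pos 19: UAG -> STOP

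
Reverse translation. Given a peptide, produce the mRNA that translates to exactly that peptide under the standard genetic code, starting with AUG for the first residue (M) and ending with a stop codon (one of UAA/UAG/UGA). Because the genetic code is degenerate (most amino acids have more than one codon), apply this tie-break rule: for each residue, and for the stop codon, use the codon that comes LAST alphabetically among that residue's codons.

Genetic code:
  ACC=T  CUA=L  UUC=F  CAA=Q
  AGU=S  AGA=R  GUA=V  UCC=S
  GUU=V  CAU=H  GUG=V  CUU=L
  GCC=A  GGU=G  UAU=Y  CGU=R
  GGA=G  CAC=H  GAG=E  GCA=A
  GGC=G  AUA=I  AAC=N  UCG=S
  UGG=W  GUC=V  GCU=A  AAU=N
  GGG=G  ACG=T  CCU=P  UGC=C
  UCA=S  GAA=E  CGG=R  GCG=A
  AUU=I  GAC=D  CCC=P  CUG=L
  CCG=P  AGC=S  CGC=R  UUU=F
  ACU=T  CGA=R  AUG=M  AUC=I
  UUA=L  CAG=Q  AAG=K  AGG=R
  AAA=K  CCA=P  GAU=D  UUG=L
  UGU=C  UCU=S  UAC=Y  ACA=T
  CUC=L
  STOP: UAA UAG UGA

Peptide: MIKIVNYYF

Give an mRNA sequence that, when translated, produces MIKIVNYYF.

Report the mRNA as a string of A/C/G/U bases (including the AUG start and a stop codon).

residue 1: M -> AUG (start codon)
residue 2: I codons sorted = AUA,AUC,AUU -> pick last = AUU
residue 3: K codons sorted = AAA,AAG -> pick last = AAG
residue 4: I codons sorted = AUA,AUC,AUU -> pick last = AUU
residue 5: V codons sorted = GUA,GUC,GUG,GUU -> pick last = GUU
residue 6: N codons sorted = AAC,AAU -> pick last = AAU
residue 7: Y codons sorted = UAC,UAU -> pick last = UAU
residue 8: Y codons sorted = UAC,UAU -> pick last = UAU
residue 9: F codons sorted = UUC,UUU -> pick last = UUU
terminator: stop codons sorted = UAA,UAG,UGA -> pick last = UGA

Answer: mRNA: AUGAUUAAGAUUGUUAAUUAUUAUUUUUGA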